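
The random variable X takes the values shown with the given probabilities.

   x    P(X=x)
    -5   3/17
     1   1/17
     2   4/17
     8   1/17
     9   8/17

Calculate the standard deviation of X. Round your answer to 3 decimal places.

5.324

E[X] = 74/17, E[X²] = 804/17
Var(X) = E[X²] − (E[X])² = 804/17 − 5476/289 = 8192/289
SD(X) = √(8192/289) ≈ 5.324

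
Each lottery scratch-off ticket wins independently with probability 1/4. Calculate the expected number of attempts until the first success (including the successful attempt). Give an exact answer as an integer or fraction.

4

For a geometric distribution, E[trials] = 1/p = 1/(1/4) = 4.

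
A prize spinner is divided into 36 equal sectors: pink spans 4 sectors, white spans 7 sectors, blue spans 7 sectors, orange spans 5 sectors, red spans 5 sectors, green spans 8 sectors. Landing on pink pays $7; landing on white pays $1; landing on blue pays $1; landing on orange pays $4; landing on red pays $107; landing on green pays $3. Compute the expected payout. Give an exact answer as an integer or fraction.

E[payout] = (4/36)·7 + (7/36)·1 + (7/36)·1 + (5/36)·4 + (5/36)·107 + (8/36)·3 = 69/4

69/4 dollars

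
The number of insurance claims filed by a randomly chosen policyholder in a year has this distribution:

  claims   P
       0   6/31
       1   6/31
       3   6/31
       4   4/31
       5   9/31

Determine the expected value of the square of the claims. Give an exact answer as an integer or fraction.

349/31

E[X²] = (6/31)·0 + (6/31)·1 + (6/31)·9 + (4/31)·16 + (9/31)·25
     = 349/31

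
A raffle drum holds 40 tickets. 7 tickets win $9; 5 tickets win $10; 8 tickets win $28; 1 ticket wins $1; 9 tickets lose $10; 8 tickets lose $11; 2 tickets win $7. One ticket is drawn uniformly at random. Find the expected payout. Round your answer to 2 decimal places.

E[payout] = (7/40)·9 + (5/40)·10 + (8/40)·28 + (1/40)·1 + (9/40)·(-10) + (8/40)·(-11) + (2/40)·7 = 87/20
≈ $4.35

$4.35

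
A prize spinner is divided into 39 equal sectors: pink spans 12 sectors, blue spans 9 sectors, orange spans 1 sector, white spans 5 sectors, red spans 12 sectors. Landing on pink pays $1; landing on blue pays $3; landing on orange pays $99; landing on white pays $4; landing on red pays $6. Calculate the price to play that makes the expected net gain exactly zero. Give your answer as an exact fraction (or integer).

E[payout] = (12/39)·1 + (9/39)·3 + (1/39)·99 + (5/39)·4 + (12/39)·6 = 230/39
Fair fee = E[payout] = 230/39

230/39 dollars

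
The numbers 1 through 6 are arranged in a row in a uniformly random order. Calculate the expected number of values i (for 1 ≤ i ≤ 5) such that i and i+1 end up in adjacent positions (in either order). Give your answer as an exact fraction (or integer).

For each i ∈ {1,…,5}, let Xᵢ = 1 if i and i+1 are adjacent. P(Xᵢ=1) = 2·(6−1)!/6! = 2/6.
By linearity, E[ΣXᵢ] = (5)·(2/6) = 5/3.

5/3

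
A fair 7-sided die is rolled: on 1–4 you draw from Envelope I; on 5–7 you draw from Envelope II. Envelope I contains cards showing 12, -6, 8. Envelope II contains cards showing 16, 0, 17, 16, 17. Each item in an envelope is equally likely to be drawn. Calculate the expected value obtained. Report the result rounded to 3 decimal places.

8.324

E[X | Envelope I] = (12 − 6 + 8)/3 = 14/3
E[X | Envelope II] = (16 + 0 + 17 + 16 + 17)/5 = 66/5
E[X] = (4/7)·14/3 + (3/7)·66/5 = 874/105 ≈ 8.324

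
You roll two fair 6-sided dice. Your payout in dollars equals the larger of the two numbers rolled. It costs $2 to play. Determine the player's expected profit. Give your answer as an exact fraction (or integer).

89/36 dollars

Distribution of the larger of the two numbers rolled: 1 w.p. 1/36, 2 w.p. 1/12, 3 w.p. 5/36, 4 w.p. 7/36, 5 w.p. 1/4, 6 w.p. 11/36
E[payout] = (1/36)·1 + (1/12)·2 + (5/36)·3 + (7/36)·4 + (1/4)·5 + (11/36)·6 = 161/36
Expected profit = 161/36 − 2 = 89/36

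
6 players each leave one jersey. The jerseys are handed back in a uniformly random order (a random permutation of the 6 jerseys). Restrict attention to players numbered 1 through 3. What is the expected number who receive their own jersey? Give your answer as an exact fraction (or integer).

Let Xᵢ = 1 if person i gets their own jersey. For each i, P(Xᵢ=1) = 1/6.
By linearity of expectation, E[X₁+…+X_3] = 3·(1/6) = 1/2.

1/2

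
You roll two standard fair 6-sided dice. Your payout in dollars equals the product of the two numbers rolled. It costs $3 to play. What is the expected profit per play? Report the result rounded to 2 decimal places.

$9.25

Distribution of the product of the two numbers rolled: 1 w.p. 1/36, 2 w.p. 1/18, 3 w.p. 1/18, 4 w.p. 1/12, 5 w.p. 1/18, 6 w.p. 1/9, …
E[payout] = (1/36)·1 + (1/18)·2 + (1/18)·3 + (1/12)·4 + (1/18)·5 + (1/9)·6 + (1/18)·8 + (1/36)·9 + (1/18)·10 + (1/9)·12 + (1/18)·15 + (1/36)·16 + (1/18)·18 + (1/18)·20 + (1/18)·24 + (1/36)·25 + (1/18)·30 + (1/36)·36 = 49/4
Expected profit = 49/4 − 3 = 37/4 ≈ $9.25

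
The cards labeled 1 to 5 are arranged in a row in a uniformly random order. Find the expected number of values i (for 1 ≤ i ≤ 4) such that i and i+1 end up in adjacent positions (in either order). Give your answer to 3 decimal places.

1.600

For each i ∈ {1,…,4}, let Xᵢ = 1 if i and i+1 are adjacent. P(Xᵢ=1) = 2·(5−1)!/5! = 2/5.
By linearity, E[ΣXᵢ] = (4)·(2/5) = 8/5.
≈ 1.600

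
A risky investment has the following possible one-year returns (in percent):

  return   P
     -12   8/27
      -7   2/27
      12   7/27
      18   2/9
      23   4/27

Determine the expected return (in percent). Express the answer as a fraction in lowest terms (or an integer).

58/9

E[X] = (8/27)·(-12) + (2/27)·(-7) + (7/27)·12 + (2/9)·18 + (4/27)·23
     = 58/9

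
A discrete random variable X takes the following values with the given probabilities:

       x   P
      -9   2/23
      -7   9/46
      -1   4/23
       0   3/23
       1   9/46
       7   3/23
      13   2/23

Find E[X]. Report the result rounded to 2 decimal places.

-0.09

E[X] = (2/23)·(-9) + (9/46)·(-7) + (4/23)·(-1) + (3/23)·0 + (9/46)·1 + (3/23)·7 + (2/23)·13
     = -2/23 ≈ -0.09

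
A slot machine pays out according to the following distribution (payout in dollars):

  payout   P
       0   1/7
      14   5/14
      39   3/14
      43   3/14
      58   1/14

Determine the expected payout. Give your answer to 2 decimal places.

$26.71

E[X] = (1/7)·0 + (5/14)·14 + (3/14)·39 + (3/14)·43 + (1/14)·58
     = 187/7 ≈ 26.71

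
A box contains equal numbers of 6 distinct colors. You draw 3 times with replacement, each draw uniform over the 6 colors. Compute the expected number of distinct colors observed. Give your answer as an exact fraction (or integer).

91/36

Let Xⱼ=1 if type j appears at least once. P(Xⱼ=1) = 1 − ((6−1)/6)^3 = 91/216.
E[#distinct] = 6·91/216 = 91/36.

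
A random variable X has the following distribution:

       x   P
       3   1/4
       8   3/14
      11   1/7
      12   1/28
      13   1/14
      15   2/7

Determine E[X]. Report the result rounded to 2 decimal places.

9.68

E[X] = (1/4)·3 + (3/14)·8 + (1/7)·11 + (1/28)·12 + (1/14)·13 + (2/7)·15
     = 271/28 ≈ 9.68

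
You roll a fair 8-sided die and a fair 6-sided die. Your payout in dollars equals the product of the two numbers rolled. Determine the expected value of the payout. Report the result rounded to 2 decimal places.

$15.75

Distribution of the product of the two numbers rolled: 1 w.p. 1/48, 2 w.p. 1/24, 3 w.p. 1/24, 4 w.p. 1/16, 5 w.p. 1/24, 6 w.p. 1/12, …
E[payout] = (1/48)·1 + (1/24)·2 + (1/24)·3 + (1/16)·4 + (1/24)·5 + (1/12)·6 + (1/48)·7 + (1/16)·8 + (1/48)·9 + (1/24)·10 + (1/12)·12 + (1/48)·14 + (1/24)·15 + (1/24)·16 + (1/24)·18 + (1/24)·20 + (1/48)·21 + (1/16)·24 + (1/48)·25 + (1/48)·28 + (1/24)·30 + (1/48)·32 + (1/48)·35 + (1/48)·36 + (1/48)·40 + (1/48)·42 + (1/48)·48 = 63/4
≈ $15.75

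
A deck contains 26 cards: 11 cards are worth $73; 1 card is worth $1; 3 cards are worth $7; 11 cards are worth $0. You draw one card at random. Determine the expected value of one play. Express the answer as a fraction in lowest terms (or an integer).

825/26 dollars

E[payout] = (11/26)·73 + (1/26)·1 + (3/26)·7 + (11/26)·0 = 825/26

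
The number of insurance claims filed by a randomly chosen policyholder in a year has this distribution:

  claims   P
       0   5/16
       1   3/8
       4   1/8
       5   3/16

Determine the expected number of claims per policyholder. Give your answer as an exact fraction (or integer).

E[X] = (5/16)·0 + (3/8)·1 + (1/8)·4 + (3/16)·5
     = 29/16

29/16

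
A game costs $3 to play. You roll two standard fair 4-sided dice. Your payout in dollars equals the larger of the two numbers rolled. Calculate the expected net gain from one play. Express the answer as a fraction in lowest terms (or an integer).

Distribution of the larger of the two numbers rolled: 1 w.p. 1/16, 2 w.p. 3/16, 3 w.p. 5/16, 4 w.p. 7/16
E[payout] = (1/16)·1 + (3/16)·2 + (5/16)·3 + (7/16)·4 = 25/8
Expected profit = 25/8 − 3 = 1/8

1/8 dollars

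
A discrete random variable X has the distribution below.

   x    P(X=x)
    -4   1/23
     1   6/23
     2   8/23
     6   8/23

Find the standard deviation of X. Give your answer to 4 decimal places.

E[X] = 66/23, E[X²] = 342/23
Var(X) = E[X²] − (E[X])² = 342/23 − 4356/529 = 3510/529
SD(X) = √(3510/529) ≈ 2.5759

2.5759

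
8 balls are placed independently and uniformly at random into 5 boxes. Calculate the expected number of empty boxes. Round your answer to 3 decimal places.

Let Xⱼ=1 if box j is empty. P(Xⱼ=1) = ((5-1)/5)^8 = 65536/390625.
By linearity, E[#empty] = 5·65536/390625 = 65536/78125.
≈ 0.839

0.839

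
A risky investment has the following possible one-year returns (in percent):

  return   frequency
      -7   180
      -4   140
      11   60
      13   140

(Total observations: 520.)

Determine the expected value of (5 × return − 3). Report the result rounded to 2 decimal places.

Total = 520, so P(return=-7) = 180/520, etc.
E[5x-3] = (9/26)·(-38) + (7/26)·(-23) + (3/26)·52 + (7/26)·62
     = 87/26 ≈ 3.35

3.35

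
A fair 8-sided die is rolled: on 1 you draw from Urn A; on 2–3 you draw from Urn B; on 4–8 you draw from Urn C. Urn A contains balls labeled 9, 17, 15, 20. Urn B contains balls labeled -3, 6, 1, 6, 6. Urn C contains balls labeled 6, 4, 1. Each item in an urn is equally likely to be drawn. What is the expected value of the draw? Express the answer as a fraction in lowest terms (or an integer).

E[X | Urn A] = (9 + 17 + 15 + 20)/4 = 61/4
E[X | Urn B] = (-3 + 6 + 1 + 6 + 6)/5 = 16/5
E[X | Urn C] = (6 + 4 + 1)/3 = 11/3
E[X] = (1/8)·61/4 + (1/4)·16/5 + (5/8)·11/3 = 2399/480

2399/480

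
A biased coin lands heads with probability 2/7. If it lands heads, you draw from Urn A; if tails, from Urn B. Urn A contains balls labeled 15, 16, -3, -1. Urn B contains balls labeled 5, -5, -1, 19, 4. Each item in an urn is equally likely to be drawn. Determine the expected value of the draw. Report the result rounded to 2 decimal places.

5.07

E[X | Urn A] = (15 + 16 − 3 − 1)/4 = 27/4
E[X | Urn B] = (5 − 5 − 1 + 19 + 4)/5 = 22/5
E[X] = (2/7)·27/4 + (5/7)·22/5 = 71/14 ≈ 5.07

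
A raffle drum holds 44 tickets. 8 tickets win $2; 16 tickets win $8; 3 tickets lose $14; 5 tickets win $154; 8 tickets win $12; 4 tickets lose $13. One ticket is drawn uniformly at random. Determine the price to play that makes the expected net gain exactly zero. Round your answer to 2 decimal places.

E[payout] = (8/44)·2 + (16/44)·8 + (3/44)·(-14) + (5/44)·154 + (8/44)·12 + (4/44)·(-13) = 229/11
Fair fee = E[payout] = 229/11 ≈ $20.82

$20.82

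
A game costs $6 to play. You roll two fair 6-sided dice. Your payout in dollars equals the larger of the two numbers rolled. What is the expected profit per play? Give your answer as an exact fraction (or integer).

-55/36 dollars

Distribution of the larger of the two numbers rolled: 1 w.p. 1/36, 2 w.p. 1/12, 3 w.p. 5/36, 4 w.p. 7/36, 5 w.p. 1/4, 6 w.p. 11/36
E[payout] = (1/36)·1 + (1/12)·2 + (5/36)·3 + (7/36)·4 + (1/4)·5 + (11/36)·6 = 161/36
Expected profit = 161/36 − 6 = -55/36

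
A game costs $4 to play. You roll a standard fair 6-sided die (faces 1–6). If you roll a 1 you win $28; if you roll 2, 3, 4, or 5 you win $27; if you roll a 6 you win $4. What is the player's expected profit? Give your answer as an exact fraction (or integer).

58/3 dollars

E[payout] = (1/6)·4 + (2/3)·27 + (1/6)·28 = 70/3
Expected profit = 70/3 − 4 = 58/3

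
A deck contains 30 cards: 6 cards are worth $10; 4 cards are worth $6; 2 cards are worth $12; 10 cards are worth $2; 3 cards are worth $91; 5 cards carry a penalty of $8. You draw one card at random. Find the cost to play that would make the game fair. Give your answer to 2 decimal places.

$12.03

E[payout] = (6/30)·10 + (4/30)·6 + (2/30)·12 + (10/30)·2 + (3/30)·91 + (5/30)·(-8) = 361/30
Fair fee = E[payout] = 361/30 ≈ $12.03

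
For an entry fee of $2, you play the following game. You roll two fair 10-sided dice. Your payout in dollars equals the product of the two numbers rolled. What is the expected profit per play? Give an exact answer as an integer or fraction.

Distribution of the product of the two numbers rolled: 1 w.p. 1/100, 2 w.p. 1/50, 3 w.p. 1/50, 4 w.p. 3/100, 5 w.p. 1/50, 6 w.p. 1/25, …
E[payout] = (1/100)·1 + (1/50)·2 + (1/50)·3 + (3/100)·4 + (1/50)·5 + (1/25)·6 + (1/50)·7 + (1/25)·8 + (3/100)·9 + (1/25)·10 + (1/25)·12 + (1/50)·14 + (1/50)·15 + (3/100)·16 + (1/25)·18 + (1/25)·20 + (1/50)·21 + (1/25)·24 + (1/100)·25 + (1/50)·27 + (1/50)·28 + (1/25)·30 + (1/50)·32 + (1/50)·35 + (3/100)·36 + (1/25)·40 + (1/50)·42 + (1/50)·45 + (1/50)·48 + (1/100)·49 + (1/50)·50 + (1/50)·54 + (1/50)·56 + (1/50)·60 + (1/50)·63 + (1/100)·64 + (1/50)·70 + (1/50)·72 + (1/50)·80 + (1/100)·81 + (1/50)·90 + (1/100)·100 = 121/4
Expected profit = 121/4 − 2 = 113/4

113/4 dollars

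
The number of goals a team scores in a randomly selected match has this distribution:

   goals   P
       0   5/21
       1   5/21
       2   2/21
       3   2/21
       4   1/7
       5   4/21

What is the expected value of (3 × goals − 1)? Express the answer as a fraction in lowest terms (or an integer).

E[3x-1] = (5/21)·(-1) + (5/21)·2 + (2/21)·5 + (2/21)·8 + (1/7)·11 + (4/21)·14
     = 40/7

40/7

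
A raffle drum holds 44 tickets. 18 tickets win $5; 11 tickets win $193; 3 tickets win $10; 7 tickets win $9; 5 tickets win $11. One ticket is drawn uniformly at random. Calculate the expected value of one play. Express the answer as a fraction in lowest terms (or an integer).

E[payout] = (18/44)·5 + (11/44)·193 + (3/44)·10 + (7/44)·9 + (5/44)·11 = 2361/44

2361/44 dollars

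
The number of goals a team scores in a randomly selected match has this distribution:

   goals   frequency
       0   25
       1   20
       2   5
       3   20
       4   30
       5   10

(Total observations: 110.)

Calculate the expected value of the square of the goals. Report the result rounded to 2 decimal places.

Total = 110, so P(goals=0) = 25/110, etc.
E[X²] = (5/22)·0 + (2/11)·1 + (1/22)·4 + (2/11)·9 + (3/11)·16 + (1/11)·25
     = 95/11 ≈ 8.64

8.64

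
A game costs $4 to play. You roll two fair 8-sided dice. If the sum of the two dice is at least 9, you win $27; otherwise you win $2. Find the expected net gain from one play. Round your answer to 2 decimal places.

$12.06

E[payout] = (7/16)·2 + (9/16)·27 = 257/16
Expected profit = 257/16 − 4 = 193/16 ≈ $12.06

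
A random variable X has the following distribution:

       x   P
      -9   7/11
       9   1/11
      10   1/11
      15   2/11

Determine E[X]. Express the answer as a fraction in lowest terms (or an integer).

-14/11

E[X] = (7/11)·(-9) + (1/11)·9 + (1/11)·10 + (2/11)·15
     = -14/11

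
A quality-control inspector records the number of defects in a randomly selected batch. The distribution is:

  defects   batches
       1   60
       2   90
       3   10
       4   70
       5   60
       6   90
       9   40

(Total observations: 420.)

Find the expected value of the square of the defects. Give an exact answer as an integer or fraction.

Total = 420, so P(defects=1) = 60/420, etc.
E[X²] = (1/7)·1 + (3/14)·4 + (1/42)·9 + (1/6)·16 + (1/7)·25 + (3/14)·36 + (2/21)·81
     = 961/42

961/42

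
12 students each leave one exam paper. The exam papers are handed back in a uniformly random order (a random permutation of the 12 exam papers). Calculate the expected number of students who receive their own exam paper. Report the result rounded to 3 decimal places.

1.000

Let Xᵢ = 1 if person i gets their own exam paper. For each i, P(Xᵢ=1) = 1/12.
By linearity of expectation, E[X₁+…+X_12] = 12·(1/12) = 1.
≈ 1.000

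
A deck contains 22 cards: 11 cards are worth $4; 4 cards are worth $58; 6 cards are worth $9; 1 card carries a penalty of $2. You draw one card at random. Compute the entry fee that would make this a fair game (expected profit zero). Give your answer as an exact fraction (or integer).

E[payout] = (11/22)·4 + (4/22)·58 + (6/22)·9 + (1/22)·(-2) = 164/11
Fair fee = E[payout] = 164/11

164/11 dollars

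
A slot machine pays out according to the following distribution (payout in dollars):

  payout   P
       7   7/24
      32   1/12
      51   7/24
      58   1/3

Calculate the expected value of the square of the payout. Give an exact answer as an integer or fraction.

23755/12

E[X²] = (7/24)·49 + (1/12)·1024 + (7/24)·2601 + (1/3)·3364
     = 23755/12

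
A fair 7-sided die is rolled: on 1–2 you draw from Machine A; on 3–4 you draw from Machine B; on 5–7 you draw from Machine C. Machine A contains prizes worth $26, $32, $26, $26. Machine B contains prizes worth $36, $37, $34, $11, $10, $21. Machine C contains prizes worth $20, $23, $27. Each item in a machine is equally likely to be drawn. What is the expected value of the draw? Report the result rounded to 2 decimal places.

E[X | Machine A] = (26 + 32 + 26 + 26)/4 = 55/2
E[X | Machine B] = (36 + 37 + 34 + 11 + 10 + 21)/6 = 149/6
E[X | Machine C] = (20 + 23 + 27)/3 = 70/3
E[X] = (2/7)·55/2 + (2/7)·149/6 + (3/7)·70/3 = 524/21 ≈ 24.95

$24.95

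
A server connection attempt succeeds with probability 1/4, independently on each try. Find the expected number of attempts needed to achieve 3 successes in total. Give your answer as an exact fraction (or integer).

By linearity (sum of 3 independent geometric waits), E[trials] = 3/p = 3/(1/4) = 12.

12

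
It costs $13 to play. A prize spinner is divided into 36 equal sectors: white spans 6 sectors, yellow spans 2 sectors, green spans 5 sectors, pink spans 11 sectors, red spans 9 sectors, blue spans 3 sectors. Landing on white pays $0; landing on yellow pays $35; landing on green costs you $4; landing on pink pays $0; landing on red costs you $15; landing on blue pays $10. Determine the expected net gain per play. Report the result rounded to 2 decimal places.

E[payout] = (6/36)·0 + (2/36)·35 + (5/36)·(-4) + (11/36)·0 + (9/36)·(-15) + (3/36)·10 = -55/36
Expected profit = -55/36 − 13 = -523/36 ≈ -$14.53

-$14.53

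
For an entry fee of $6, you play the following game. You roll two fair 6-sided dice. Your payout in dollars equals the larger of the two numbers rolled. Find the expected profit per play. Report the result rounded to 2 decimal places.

-$1.53

Distribution of the larger of the two numbers rolled: 1 w.p. 1/36, 2 w.p. 1/12, 3 w.p. 5/36, 4 w.p. 7/36, 5 w.p. 1/4, 6 w.p. 11/36
E[payout] = (1/36)·1 + (1/12)·2 + (5/36)·3 + (7/36)·4 + (1/4)·5 + (11/36)·6 = 161/36
Expected profit = 161/36 − 6 = -55/36 ≈ -$1.53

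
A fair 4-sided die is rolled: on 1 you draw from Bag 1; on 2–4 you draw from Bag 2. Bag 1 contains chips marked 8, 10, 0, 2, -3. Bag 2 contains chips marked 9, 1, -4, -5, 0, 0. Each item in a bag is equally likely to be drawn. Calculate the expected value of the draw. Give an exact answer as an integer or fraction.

39/40

E[X | Bag 1] = (8 + 10 + 0 + 2 − 3)/5 = 17/5
E[X | Bag 2] = (9 + 1 − 4 − 5 + 0 + 0)/6 = 1/6
E[X] = (1/4)·17/5 + (3/4)·1/6 = 39/40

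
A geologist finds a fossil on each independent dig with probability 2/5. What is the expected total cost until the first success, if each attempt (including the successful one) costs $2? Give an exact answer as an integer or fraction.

E[#attempts] = 1/p = 5/2; E[cost] = 2·5/2 = 5.

$5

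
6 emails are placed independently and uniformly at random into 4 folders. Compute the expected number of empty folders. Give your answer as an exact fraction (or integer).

Let Xⱼ=1 if folder j is empty. P(Xⱼ=1) = ((4-1)/4)^6 = 729/4096.
By linearity, E[#empty] = 4·729/4096 = 729/1024.

729/1024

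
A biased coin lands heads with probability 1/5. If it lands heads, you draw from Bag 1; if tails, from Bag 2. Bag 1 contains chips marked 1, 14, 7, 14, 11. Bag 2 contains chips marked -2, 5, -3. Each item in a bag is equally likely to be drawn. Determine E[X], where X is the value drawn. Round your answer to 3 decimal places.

E[X | Bag 1] = (1 + 14 + 7 + 14 + 11)/5 = 47/5
E[X | Bag 2] = (-2 + 5 − 3)/3 = 0
E[X] = (1/5)·47/5 + (4/5)·0 = 47/25 ≈ 1.880

1.880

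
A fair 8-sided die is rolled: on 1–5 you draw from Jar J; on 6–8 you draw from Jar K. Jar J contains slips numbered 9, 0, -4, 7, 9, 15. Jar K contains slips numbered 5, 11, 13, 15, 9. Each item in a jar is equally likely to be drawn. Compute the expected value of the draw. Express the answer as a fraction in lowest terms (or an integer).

309/40

E[X | Jar J] = (9 + 0 − 4 + 7 + 9 + 15)/6 = 6
E[X | Jar K] = (5 + 11 + 13 + 15 + 9)/5 = 53/5
E[X] = (5/8)·6 + (3/8)·53/5 = 309/40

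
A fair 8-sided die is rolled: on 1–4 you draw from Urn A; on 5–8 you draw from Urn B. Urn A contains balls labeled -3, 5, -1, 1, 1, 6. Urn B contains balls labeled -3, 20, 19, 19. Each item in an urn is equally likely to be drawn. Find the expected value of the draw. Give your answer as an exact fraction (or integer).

E[X | Urn A] = (-3 + 5 − 1 + 1 + 1 + 6)/6 = 3/2
E[X | Urn B] = (-3 + 20 + 19 + 19)/4 = 55/4
E[X] = (1/2)·3/2 + (1/2)·55/4 = 61/8

61/8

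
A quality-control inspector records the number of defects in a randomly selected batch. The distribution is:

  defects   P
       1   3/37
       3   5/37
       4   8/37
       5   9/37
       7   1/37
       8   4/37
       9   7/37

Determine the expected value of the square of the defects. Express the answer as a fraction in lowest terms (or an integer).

E[X²] = (3/37)·1 + (5/37)·9 + (8/37)·16 + (9/37)·25 + (1/37)·49 + (4/37)·64 + (7/37)·81
     = 1273/37

1273/37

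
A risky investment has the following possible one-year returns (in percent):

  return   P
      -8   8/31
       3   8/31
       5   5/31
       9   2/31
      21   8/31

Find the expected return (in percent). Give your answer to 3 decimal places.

5.516

E[X] = (8/31)·(-8) + (8/31)·3 + (5/31)·5 + (2/31)·9 + (8/31)·21
     = 171/31 ≈ 5.516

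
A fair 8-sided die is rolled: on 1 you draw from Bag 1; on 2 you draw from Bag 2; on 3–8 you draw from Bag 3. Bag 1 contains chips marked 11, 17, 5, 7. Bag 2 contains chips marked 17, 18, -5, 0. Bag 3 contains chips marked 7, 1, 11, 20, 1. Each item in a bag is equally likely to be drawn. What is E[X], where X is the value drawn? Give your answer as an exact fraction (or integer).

E[X | Bag 1] = (11 + 17 + 5 + 7)/4 = 10
E[X | Bag 2] = (17 + 18 − 5 + 0)/4 = 15/2
E[X | Bag 3] = (7 + 1 + 11 + 20 + 1)/5 = 8
E[X] = (1/8)·10 + (1/8)·15/2 + (3/4)·8 = 131/16

131/16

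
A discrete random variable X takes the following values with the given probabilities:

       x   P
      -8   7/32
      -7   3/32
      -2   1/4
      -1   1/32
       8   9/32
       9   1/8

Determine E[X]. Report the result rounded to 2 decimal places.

E[X] = (7/32)·(-8) + (3/32)·(-7) + (1/4)·(-2) + (1/32)·(-1) + (9/32)·8 + (1/8)·9
     = 7/16 ≈ 0.44

0.44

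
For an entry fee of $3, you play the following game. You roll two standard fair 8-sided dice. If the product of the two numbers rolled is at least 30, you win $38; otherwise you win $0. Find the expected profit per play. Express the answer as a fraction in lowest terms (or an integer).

227/32 dollars

E[payout] = (47/64)·0 + (17/64)·38 = 323/32
Expected profit = 323/32 − 3 = 227/32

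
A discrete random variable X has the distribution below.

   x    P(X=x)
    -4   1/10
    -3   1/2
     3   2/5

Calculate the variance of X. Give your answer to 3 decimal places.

9.210

E[X] = (1/10)·(-4) + (1/2)·(-3) + (2/5)·3 = -7/10
E[X²] = (1/10)·16 + (1/2)·9 + (2/5)·9 = 97/10
Var(X) = 97/10 − (-7/10)² = 921/100 ≈ 9.210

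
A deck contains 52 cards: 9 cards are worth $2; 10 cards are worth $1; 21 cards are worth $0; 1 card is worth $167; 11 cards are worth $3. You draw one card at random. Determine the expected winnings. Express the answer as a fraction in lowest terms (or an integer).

57/13 dollars

E[payout] = (9/52)·2 + (10/52)·1 + (21/52)·0 + (1/52)·167 + (11/52)·3 = 57/13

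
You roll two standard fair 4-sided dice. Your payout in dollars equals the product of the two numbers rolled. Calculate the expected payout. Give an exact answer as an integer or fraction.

Distribution of the product of the two numbers rolled: 1 w.p. 1/16, 2 w.p. 1/8, 3 w.p. 1/8, 4 w.p. 3/16, 6 w.p. 1/8, 8 w.p. 1/8, …
E[payout] = (1/16)·1 + (1/8)·2 + (1/8)·3 + (3/16)·4 + (1/8)·6 + (1/8)·8 + (1/16)·9 + (1/8)·12 + (1/16)·16 = 25/4

25/4 dollars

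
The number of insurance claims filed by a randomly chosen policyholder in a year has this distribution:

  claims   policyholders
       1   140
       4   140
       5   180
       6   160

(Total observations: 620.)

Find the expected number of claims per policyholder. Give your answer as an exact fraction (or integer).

Total = 620, so P(claims=1) = 140/620, etc.
E[X] = (7/31)·1 + (7/31)·4 + (9/31)·5 + (8/31)·6
     = 128/31

128/31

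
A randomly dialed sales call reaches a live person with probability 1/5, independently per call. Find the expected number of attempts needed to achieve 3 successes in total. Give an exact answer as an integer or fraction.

By linearity (sum of 3 independent geometric waits), E[trials] = 3/p = 3/(1/5) = 15.

15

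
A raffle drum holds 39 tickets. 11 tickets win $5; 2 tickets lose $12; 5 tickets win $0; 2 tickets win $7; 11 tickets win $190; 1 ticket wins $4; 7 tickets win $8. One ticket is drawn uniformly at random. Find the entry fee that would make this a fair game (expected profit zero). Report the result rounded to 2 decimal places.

$56.28

E[payout] = (11/39)·5 + (2/39)·(-12) + (5/39)·0 + (2/39)·7 + (11/39)·190 + (1/39)·4 + (7/39)·8 = 2195/39
Fair fee = E[payout] = 2195/39 ≈ $56.28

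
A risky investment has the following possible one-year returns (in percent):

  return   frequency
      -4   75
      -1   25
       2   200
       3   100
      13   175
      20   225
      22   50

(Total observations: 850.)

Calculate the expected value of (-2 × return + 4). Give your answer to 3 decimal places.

Total = 850, so P(return=-4) = 75/850, etc.
E[-2x+4] = (3/34)·12 + (1/34)·6 + (4/17)·0 + (2/17)·(-2) + (7/34)·(-22) + (9/34)·(-36) + (1/17)·(-40)
     = -262/17 ≈ -15.412

-15.412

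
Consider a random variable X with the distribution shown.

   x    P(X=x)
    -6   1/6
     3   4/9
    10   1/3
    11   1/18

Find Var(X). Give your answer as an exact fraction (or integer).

E[X] = (1/6)·(-6) + (4/9)·3 + (1/3)·10 + (1/18)·11 = 77/18
E[X²] = (1/6)·36 + (4/9)·9 + (1/3)·100 + (1/18)·121 = 901/18
Var(X) = 901/18 − (77/18)² = 10289/324

10289/324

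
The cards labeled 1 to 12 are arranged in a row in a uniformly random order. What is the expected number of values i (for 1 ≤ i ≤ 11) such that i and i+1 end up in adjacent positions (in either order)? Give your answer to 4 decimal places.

For each i ∈ {1,…,11}, let Xᵢ = 1 if i and i+1 are adjacent. P(Xᵢ=1) = 2·(12−1)!/12! = 2/12.
By linearity, E[ΣXᵢ] = (11)·(2/12) = 11/6.
≈ 1.8333

1.8333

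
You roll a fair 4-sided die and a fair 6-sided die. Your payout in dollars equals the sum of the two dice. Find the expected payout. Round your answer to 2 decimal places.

Distribution of the sum of the two dice: 2 w.p. 1/24, 3 w.p. 1/12, 4 w.p. 1/8, 5 w.p. 1/6, 6 w.p. 1/6, 7 w.p. 1/6, …
E[payout] = (1/24)·2 + (1/12)·3 + (1/8)·4 + (1/6)·5 + (1/6)·6 + (1/6)·7 + (1/8)·8 + (1/12)·9 + (1/24)·10 = 6
≈ $6.00

$6.00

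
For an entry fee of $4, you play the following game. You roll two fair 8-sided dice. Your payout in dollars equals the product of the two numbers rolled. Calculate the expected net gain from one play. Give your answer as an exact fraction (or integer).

Distribution of the product of the two numbers rolled: 1 w.p. 1/64, 2 w.p. 1/32, 3 w.p. 1/32, 4 w.p. 3/64, 5 w.p. 1/32, 6 w.p. 1/16, …
E[payout] = (1/64)·1 + (1/32)·2 + (1/32)·3 + (3/64)·4 + (1/32)·5 + (1/16)·6 + (1/32)·7 + (1/16)·8 + (1/64)·9 + (1/32)·10 + (1/16)·12 + (1/32)·14 + (1/32)·15 + (3/64)·16 + (1/32)·18 + (1/32)·20 + (1/32)·21 + (1/16)·24 + (1/64)·25 + (1/32)·28 + (1/32)·30 + (1/32)·32 + (1/32)·35 + (1/64)·36 + (1/32)·40 + (1/32)·42 + (1/32)·48 + (1/64)·49 + (1/32)·56 + (1/64)·64 = 81/4
Expected profit = 81/4 − 4 = 65/4

65/4 dollars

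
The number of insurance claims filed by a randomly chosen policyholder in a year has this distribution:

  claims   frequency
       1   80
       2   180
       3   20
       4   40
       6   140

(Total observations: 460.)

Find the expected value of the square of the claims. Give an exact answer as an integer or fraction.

333/23

Total = 460, so P(claims=1) = 80/460, etc.
E[X²] = (4/23)·1 + (9/23)·4 + (1/23)·9 + (2/23)·16 + (7/23)·36
     = 333/23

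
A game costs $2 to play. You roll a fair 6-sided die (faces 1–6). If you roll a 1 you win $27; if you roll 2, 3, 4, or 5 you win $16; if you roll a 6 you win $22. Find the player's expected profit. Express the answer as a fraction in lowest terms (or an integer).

101/6 dollars

E[payout] = (2/3)·16 + (1/6)·22 + (1/6)·27 = 113/6
Expected profit = 113/6 − 2 = 101/6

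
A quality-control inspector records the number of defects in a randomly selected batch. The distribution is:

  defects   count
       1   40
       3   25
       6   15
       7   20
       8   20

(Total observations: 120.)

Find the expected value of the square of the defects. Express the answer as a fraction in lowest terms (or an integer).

Total = 120, so P(defects=1) = 40/120, etc.
E[X²] = (1/3)·1 + (5/24)·9 + (1/8)·36 + (1/6)·49 + (1/6)·64
     = 613/24

613/24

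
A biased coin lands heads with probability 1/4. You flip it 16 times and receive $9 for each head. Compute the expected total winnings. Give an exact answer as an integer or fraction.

$36

E[#heads] = 16·1/4 = 4 (linearity over flips).
E[winnings] = 9·4 = 36.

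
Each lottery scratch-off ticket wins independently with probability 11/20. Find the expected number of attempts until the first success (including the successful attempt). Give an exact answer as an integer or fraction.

20/11

For a geometric distribution, E[trials] = 1/p = 1/(11/20) = 20/11.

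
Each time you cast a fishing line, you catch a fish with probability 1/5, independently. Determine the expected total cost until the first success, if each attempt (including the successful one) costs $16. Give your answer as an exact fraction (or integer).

E[#attempts] = 1/p = 5; E[cost] = 16·5 = 80.

$80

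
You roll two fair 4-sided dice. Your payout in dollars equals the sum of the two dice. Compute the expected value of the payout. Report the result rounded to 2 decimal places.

$5.00

Distribution of the sum of the two dice: 2 w.p. 1/16, 3 w.p. 1/8, 4 w.p. 3/16, 5 w.p. 1/4, 6 w.p. 3/16, 7 w.p. 1/8, …
E[payout] = (1/16)·2 + (1/8)·3 + (3/16)·4 + (1/4)·5 + (3/16)·6 + (1/8)·7 + (1/16)·8 = 5
≈ $5.00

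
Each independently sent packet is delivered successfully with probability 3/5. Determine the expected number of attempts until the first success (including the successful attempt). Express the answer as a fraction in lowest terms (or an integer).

5/3

For a geometric distribution, E[trials] = 1/p = 1/(3/5) = 5/3.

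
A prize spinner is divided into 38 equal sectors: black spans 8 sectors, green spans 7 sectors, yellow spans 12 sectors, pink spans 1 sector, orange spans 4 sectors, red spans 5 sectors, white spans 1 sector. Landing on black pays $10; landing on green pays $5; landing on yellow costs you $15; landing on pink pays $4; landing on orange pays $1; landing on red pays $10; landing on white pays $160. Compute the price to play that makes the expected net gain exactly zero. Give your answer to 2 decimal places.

E[payout] = (8/38)·10 + (7/38)·5 + (12/38)·(-15) + (1/38)·4 + (4/38)·1 + (5/38)·10 + (1/38)·160 = 153/38
Fair fee = E[payout] = 153/38 ≈ $4.03

$4.03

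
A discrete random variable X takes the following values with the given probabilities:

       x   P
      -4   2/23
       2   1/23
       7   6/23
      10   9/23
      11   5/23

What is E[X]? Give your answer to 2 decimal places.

7.87

E[X] = (2/23)·(-4) + (1/23)·2 + (6/23)·7 + (9/23)·10 + (5/23)·11
     = 181/23 ≈ 7.87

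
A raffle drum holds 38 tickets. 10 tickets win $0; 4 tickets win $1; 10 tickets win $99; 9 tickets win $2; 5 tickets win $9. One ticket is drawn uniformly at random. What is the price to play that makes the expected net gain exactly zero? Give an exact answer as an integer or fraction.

1057/38 dollars

E[payout] = (10/38)·0 + (4/38)·1 + (10/38)·99 + (9/38)·2 + (5/38)·9 = 1057/38
Fair fee = E[payout] = 1057/38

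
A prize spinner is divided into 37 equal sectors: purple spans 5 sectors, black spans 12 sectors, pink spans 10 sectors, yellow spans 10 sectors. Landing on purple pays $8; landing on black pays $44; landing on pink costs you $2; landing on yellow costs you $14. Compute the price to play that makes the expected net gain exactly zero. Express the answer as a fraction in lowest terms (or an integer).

E[payout] = (5/37)·8 + (12/37)·44 + (10/37)·(-2) + (10/37)·(-14) = 408/37
Fair fee = E[payout] = 408/37

408/37 dollars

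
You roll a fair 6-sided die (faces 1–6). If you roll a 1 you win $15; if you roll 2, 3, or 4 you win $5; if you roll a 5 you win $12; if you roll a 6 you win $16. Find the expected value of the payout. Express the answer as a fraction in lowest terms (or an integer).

29/3 dollars

E[payout] = (1/2)·5 + (1/6)·12 + (1/6)·15 + (1/6)·16 = 29/3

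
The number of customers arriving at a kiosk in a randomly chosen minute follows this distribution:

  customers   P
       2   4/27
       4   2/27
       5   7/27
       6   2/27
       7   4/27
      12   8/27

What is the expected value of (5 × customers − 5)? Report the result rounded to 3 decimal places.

29.630

E[5x-5] = (4/27)·5 + (2/27)·15 + (7/27)·20 + (2/27)·25 + (4/27)·30 + (8/27)·55
     = 800/27 ≈ 29.630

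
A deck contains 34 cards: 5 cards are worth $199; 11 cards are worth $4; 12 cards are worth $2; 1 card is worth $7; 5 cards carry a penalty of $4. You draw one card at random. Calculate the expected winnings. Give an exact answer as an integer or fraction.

E[payout] = (5/34)·199 + (11/34)·4 + (12/34)·2 + (1/34)·7 + (5/34)·(-4) = 525/17

525/17 dollars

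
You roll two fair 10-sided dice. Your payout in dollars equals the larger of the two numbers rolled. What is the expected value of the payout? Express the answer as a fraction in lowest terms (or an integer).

143/20 dollars

Distribution of the larger of the two numbers rolled: 1 w.p. 1/100, 2 w.p. 3/100, 3 w.p. 1/20, 4 w.p. 7/100, 5 w.p. 9/100, 6 w.p. 11/100, …
E[payout] = (1/100)·1 + (3/100)·2 + (1/20)·3 + (7/100)·4 + (9/100)·5 + (11/100)·6 + (13/100)·7 + (3/20)·8 + (17/100)·9 + (19/100)·10 = 143/20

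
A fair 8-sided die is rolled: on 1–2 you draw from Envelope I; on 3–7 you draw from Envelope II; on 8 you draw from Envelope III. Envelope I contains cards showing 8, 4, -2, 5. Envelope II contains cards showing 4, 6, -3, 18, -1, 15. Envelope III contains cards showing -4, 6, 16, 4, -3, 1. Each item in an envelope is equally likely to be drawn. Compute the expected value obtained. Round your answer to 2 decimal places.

E[X | Envelope I] = (8 + 4 − 2 + 5)/4 = 15/4
E[X | Envelope II] = (4 + 6 − 3 + 18 − 1 + 15)/6 = 13/2
E[X | Envelope III] = (-4 + 6 + 16 + 4 − 3 + 1)/6 = 10/3
E[X] = (1/4)·15/4 + (5/8)·13/2 + (1/8)·10/3 = 65/12 ≈ 5.42

5.42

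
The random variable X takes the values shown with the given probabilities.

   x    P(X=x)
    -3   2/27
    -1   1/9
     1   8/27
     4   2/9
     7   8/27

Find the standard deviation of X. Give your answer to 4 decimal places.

3.2538

E[X] = 79/27, E[X²] = 517/27
Var(X) = E[X²] − (E[X])² = 517/27 − 6241/729 = 7718/729
SD(X) = √(7718/729) ≈ 3.2538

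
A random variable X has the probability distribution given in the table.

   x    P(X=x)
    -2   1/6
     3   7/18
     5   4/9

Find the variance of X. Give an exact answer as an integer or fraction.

1925/324

E[X] = (1/6)·(-2) + (7/18)·3 + (4/9)·5 = 55/18
E[X²] = (1/6)·4 + (7/18)·9 + (4/9)·25 = 275/18
Var(X) = 275/18 − (55/18)² = 1925/324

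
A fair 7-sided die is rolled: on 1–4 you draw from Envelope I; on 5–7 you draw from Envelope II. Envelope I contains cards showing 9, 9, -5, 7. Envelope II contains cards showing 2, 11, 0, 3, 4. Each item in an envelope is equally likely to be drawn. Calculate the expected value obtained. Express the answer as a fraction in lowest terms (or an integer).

E[X | Envelope I] = (9 + 9 − 5 + 7)/4 = 5
E[X | Envelope II] = (2 + 11 + 0 + 3 + 4)/5 = 4
E[X] = (4/7)·5 + (3/7)·4 = 32/7

32/7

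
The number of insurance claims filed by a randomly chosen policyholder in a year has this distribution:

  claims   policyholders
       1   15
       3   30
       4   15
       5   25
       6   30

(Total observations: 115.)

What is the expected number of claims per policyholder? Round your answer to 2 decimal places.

4.09

Total = 115, so P(claims=1) = 15/115, etc.
E[X] = (3/23)·1 + (6/23)·3 + (3/23)·4 + (5/23)·5 + (6/23)·6
     = 94/23 ≈ 4.09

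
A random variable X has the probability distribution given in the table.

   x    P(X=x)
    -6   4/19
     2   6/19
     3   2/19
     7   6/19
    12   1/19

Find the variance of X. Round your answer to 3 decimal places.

E[X] = (4/19)·(-6) + (6/19)·2 + (2/19)·3 + (6/19)·7 + (1/19)·12 = 48/19
E[X²] = (4/19)·36 + (6/19)·4 + (2/19)·9 + (6/19)·49 + (1/19)·144 = 624/19
Var(X) = 624/19 − (48/19)² = 9552/361 ≈ 26.460

26.460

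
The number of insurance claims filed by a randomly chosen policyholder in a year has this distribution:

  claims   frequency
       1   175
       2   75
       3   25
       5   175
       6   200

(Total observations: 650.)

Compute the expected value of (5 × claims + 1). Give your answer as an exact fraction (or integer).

521/26

Total = 650, so P(claims=1) = 175/650, etc.
E[5x+1] = (7/26)·6 + (3/26)·11 + (1/26)·16 + (7/26)·26 + (4/13)·31
     = 521/26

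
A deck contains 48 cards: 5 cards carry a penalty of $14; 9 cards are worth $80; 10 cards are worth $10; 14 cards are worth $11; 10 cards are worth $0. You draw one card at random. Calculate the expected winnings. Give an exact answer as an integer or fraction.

E[payout] = (5/48)·(-14) + (9/48)·80 + (10/48)·10 + (14/48)·11 + (10/48)·0 = 113/6

113/6 dollars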